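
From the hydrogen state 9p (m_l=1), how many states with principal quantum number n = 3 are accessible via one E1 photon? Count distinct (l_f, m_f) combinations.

4

E1 requires Δl = ±1, so l_f ∈ {0, 2}; with 0 ≤ l_f ≤ n_f−1 = 2, the allowed l_f values are {0, 2}.
For l_f = 0: m_f ∈ {m_i−1, m_i, m_i+1} ∩ [−0, 0] = {0} → 1 state.
For l_f = 2: m_f ∈ {m_i−1, m_i, m_i+1} ∩ [−2, 2] = {0, 1, 2} → 3 states.
Total: 4.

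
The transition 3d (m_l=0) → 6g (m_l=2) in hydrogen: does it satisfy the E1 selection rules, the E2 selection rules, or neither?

E2

Δl = 4 − 2 = +2; l_i + l_f = 6.
Δm_l = +2.
E1 (Δl = ±1, |Δm_l| ≤ 1): not satisfied.
E2 (Δl = 0,±2, l_i+l_f ≥ 2, |Δm_l| ≤ 2): satisfied.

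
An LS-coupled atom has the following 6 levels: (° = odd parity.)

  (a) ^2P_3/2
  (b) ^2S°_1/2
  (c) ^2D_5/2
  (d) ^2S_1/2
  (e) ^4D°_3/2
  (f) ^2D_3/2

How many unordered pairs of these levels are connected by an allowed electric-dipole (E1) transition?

1

(a)–(b): allowed.
(a)–(c): forbidden (parity).
(a)–(d): forbidden (parity).
(a)–(e): forbidden (ΔS).
(a)–(f): forbidden (parity).
(b)–(c): forbidden (ΔL, ΔJ).
(b)–(d): forbidden (ΔL).
(b)–(e): forbidden (parity, ΔS, ΔL).
(b)–(f): forbidden (ΔL).
(c)–(d): forbidden (parity, ΔL, ΔJ).
(c)–(e): forbidden (ΔS).
(c)–(f): forbidden (parity).
(d)–(e): forbidden (ΔS, ΔL).
(d)–(f): forbidden (parity, ΔL).
(e)–(f): forbidden (ΔS).
Allowed pairs: 1 of 15.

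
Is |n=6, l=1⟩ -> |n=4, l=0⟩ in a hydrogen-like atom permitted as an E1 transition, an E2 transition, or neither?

Δl = 0 − 1 = -1; l_i + l_f = 1.
E1 (Δl = ±1): satisfied.
E2 (Δl = 0,±2, l_i+l_f ≥ 2): not satisfied.

E1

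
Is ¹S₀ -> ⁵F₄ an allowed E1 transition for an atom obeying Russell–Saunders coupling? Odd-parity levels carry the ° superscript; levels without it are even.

Parity must change: even → even — ✗.
ΔS = 0: S: 0 → 2 — ✗.
ΔL = 0, ±1 (not L=0↔0): L: 0 → 3, ΔL = +3 — ✗.
ΔJ = 0, ±1 (not J=0↔0): J: 0 → 4, ΔJ = +4 — ✗.
Rule(s) violated: parity, ΔS, ΔL, ΔJ.

forbidden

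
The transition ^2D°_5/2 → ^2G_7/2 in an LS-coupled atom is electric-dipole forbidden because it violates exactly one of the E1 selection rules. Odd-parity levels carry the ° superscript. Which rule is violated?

the ΔL = 0, ±1 rule

ΔL = 0, ±1 (not L=0↔0): L: 2 → 4, ΔL = +2 — fails.
ΔJ = 0, ±1 (not J=0↔0): J: 5/2 → 7/2, ΔJ = +1 — ok.
Parity must change: odd → even — ok.
ΔS = 0: S: 1/2 → 1/2 — ok.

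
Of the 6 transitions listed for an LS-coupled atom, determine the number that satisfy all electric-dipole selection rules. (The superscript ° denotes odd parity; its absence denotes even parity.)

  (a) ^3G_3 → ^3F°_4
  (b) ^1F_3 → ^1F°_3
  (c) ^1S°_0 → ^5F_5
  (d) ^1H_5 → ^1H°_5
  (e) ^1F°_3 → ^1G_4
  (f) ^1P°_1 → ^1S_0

(a) allowed
(b) allowed
(c) forbidden (ΔS, ΔL, ΔJ fail)
(d) allowed
(e) allowed
(f) allowed
Total allowed: 5 of 6.

5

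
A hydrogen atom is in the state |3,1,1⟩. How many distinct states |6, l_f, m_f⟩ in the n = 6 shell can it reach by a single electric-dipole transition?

4

E1 requires Δl = ±1, so l_f ∈ {0, 2}; with 0 ≤ l_f ≤ n_f−1 = 5, the allowed l_f values are {0, 2}.
For l_f = 0: m_f ∈ {m_i−1, m_i, m_i+1} ∩ [−0, 0] = {0} → 1 state.
For l_f = 2: m_f ∈ {m_i−1, m_i, m_i+1} ∩ [−2, 2] = {0, 1, 2} → 3 states.
Total: 4.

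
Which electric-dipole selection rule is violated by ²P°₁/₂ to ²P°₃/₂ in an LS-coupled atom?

parity

Parity must change: odd → odd — violated.
ΔS = 0: S: 1/2 → 1/2 — satisfied.
ΔL = 0, ±1 (not L=0↔0): L: 1 → 1, ΔL = +0 — satisfied.
ΔJ = 0, ±1 (not J=0↔0): J: 1/2 → 3/2, ΔJ = +1 — satisfied.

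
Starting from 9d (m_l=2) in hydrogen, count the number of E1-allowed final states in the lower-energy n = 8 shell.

4

E1 requires Δl = ±1, so l_f ∈ {1, 3}; with 0 ≤ l_f ≤ n_f−1 = 7, the allowed l_f values are {1, 3}.
For l_f = 1: m_f ∈ {m_i−1, m_i, m_i+1} ∩ [−1, 1] = {1} → 1 state.
For l_f = 3: m_f ∈ {m_i−1, m_i, m_i+1} ∩ [−3, 3] = {1, 2, 3} → 3 states.
Total: 4.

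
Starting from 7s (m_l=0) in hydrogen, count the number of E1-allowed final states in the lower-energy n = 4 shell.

E1 requires Δl = ±1, so l_f ∈ {-1, 1}; with 0 ≤ l_f ≤ n_f−1 = 3, the allowed l_f values are {1}.
For l_f = 1: m_f ∈ {m_i−1, m_i, m_i+1} ∩ [−1, 1] = {-1, 0, 1} → 3 states.
Total: 3.

3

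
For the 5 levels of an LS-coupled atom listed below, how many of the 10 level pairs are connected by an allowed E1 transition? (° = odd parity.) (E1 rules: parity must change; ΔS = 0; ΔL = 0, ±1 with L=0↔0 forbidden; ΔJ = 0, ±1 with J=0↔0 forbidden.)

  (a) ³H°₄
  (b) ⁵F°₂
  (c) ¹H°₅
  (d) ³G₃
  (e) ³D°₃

1

(a)–(b): forbidden (parity, ΔS, ΔL, ΔJ).
(a)–(c): forbidden (parity, ΔS).
(a)–(d): allowed.
(a)–(e): forbidden (parity, ΔL).
(b)–(c): forbidden (parity, ΔS, ΔL, ΔJ).
(b)–(d): forbidden (ΔS).
(b)–(e): forbidden (parity, ΔS).
(c)–(d): forbidden (ΔS, ΔJ).
(c)–(e): forbidden (parity, ΔS, ΔL, ΔJ).
(d)–(e): forbidden (ΔL).
Allowed pairs: 1 of 10.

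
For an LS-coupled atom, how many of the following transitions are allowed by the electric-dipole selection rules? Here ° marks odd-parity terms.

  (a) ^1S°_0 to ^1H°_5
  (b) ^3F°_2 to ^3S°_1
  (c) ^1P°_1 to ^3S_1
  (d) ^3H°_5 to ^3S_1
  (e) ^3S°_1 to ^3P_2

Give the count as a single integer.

1

(a) forbidden (parity, ΔL, ΔJ fail)
(b) forbidden (parity, ΔL fail)
(c) forbidden (ΔS fails)
(d) forbidden (ΔL, ΔJ fail)
(e) allowed
Total allowed: 1 of 5.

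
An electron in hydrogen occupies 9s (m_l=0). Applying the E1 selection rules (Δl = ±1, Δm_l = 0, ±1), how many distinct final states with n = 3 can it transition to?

3

E1 requires Δl = ±1, so l_f ∈ {-1, 1}; with 0 ≤ l_f ≤ n_f−1 = 2, the allowed l_f values are {1}.
For l_f = 1: m_f ∈ {m_i−1, m_i, m_i+1} ∩ [−1, 1] = {-1, 0, 1} → 3 states.
Total: 3.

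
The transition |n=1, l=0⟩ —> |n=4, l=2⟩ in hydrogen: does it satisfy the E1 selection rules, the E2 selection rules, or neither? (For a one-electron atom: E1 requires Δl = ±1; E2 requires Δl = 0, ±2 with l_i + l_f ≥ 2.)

Δl = 2 − 0 = +2; l_i + l_f = 2.
E1 (Δl = ±1): not satisfied.
E2 (Δl = 0,±2, l_i+l_f ≥ 2): satisfied.

E2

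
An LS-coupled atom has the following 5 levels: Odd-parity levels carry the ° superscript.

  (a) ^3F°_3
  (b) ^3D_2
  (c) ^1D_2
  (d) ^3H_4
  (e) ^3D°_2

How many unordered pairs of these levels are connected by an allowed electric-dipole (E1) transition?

2

(a)–(b): allowed.
(a)–(c): forbidden (ΔS).
(a)–(d): forbidden (ΔL).
(a)–(e): forbidden (parity).
(b)–(c): forbidden (parity, ΔS).
(b)–(d): forbidden (parity, ΔL, ΔJ).
(b)–(e): allowed.
(c)–(d): forbidden (parity, ΔS, ΔL, ΔJ).
(c)–(e): forbidden (ΔS).
(d)–(e): forbidden (ΔL, ΔJ).
Allowed pairs: 2 of 10.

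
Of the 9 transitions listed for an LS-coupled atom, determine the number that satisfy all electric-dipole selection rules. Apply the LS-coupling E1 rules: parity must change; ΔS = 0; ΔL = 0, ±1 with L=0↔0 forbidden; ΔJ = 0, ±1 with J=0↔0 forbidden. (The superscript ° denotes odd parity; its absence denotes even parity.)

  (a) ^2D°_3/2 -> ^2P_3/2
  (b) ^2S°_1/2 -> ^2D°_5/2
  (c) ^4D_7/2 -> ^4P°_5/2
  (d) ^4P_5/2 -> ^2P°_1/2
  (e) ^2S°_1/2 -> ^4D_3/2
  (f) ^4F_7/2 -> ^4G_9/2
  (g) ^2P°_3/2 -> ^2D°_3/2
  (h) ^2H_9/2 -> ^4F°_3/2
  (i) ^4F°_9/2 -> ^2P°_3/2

2

(a) allowed
(b) forbidden (parity, ΔL, ΔJ fail)
(c) allowed
(d) forbidden (ΔS, ΔJ fail)
(e) forbidden (ΔS, ΔL fail)
(f) forbidden (parity fails)
(g) forbidden (parity fails)
(h) forbidden (ΔS, ΔL, ΔJ fail)
(i) forbidden (parity, ΔS, ΔL, ΔJ fail)
Total allowed: 2 of 9.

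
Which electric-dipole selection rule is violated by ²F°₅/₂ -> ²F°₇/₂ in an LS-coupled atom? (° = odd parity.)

parity

Parity must change: odd → odd — ✗.
ΔS = 0: S: 1/2 → 1/2 — ✓.
ΔL = 0, ±1 (not L=0↔0): L: 3 → 3, ΔL = +0 — ✓.
ΔJ = 0, ±1 (not J=0↔0): J: 5/2 → 7/2, ΔJ = +1 — ✓.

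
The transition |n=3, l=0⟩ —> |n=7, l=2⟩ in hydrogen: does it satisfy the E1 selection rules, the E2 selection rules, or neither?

E2

Δl = 2 − 0 = +2; l_i + l_f = 2.
E1 (Δl = ±1): not satisfied.
E2 (Δl = 0,±2, l_i+l_f ≥ 2): satisfied.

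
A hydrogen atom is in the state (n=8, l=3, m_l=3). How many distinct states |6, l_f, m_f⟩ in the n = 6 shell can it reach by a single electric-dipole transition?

E1 requires Δl = ±1, so l_f ∈ {2, 4}; with 0 ≤ l_f ≤ n_f−1 = 5, the allowed l_f values are {2, 4}.
For l_f = 2: m_f ∈ {m_i−1, m_i, m_i+1} ∩ [−2, 2] = {2} → 1 state.
For l_f = 4: m_f ∈ {m_i−1, m_i, m_i+1} ∩ [−4, 4] = {2, 3, 4} → 3 states.
Total: 4.

4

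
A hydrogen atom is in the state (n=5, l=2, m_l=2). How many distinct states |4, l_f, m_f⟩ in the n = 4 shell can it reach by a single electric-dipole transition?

4

E1 requires Δl = ±1, so l_f ∈ {1, 3}; with 0 ≤ l_f ≤ n_f−1 = 3, the allowed l_f values are {1, 3}.
For l_f = 1: m_f ∈ {m_i−1, m_i, m_i+1} ∩ [−1, 1] = {1} → 1 state.
For l_f = 3: m_f ∈ {m_i−1, m_i, m_i+1} ∩ [−3, 3] = {1, 2, 3} → 3 states.
Total: 4.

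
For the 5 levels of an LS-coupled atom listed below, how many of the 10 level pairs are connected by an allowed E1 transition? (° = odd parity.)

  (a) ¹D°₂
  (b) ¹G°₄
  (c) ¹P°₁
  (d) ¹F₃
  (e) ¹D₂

(a)–(b): forbidden (parity, ΔL, ΔJ).
(a)–(c): forbidden (parity).
(a)–(d): allowed.
(a)–(e): allowed.
(b)–(c): forbidden (parity, ΔL, ΔJ).
(b)–(d): allowed.
(b)–(e): forbidden (ΔL, ΔJ).
(c)–(d): forbidden (ΔL, ΔJ).
(c)–(e): allowed.
(d)–(e): forbidden (parity).
Allowed pairs: 4 of 10.

4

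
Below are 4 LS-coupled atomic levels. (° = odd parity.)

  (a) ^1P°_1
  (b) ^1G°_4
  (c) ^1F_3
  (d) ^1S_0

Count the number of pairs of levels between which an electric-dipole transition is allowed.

(a)–(b): forbidden (parity, ΔL, ΔJ).
(a)–(c): forbidden (ΔL, ΔJ).
(a)–(d): allowed.
(b)–(c): allowed.
(b)–(d): forbidden (ΔL, ΔJ).
(c)–(d): forbidden (parity, ΔL, ΔJ).
Allowed pairs: 2 of 6.

2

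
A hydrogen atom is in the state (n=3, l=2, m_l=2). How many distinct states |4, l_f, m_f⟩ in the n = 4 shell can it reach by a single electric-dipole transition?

4

E1 requires Δl = ±1, so l_f ∈ {1, 3}; with 0 ≤ l_f ≤ n_f−1 = 3, the allowed l_f values are {1, 3}.
For l_f = 1: m_f ∈ {m_i−1, m_i, m_i+1} ∩ [−1, 1] = {1} → 1 state.
For l_f = 3: m_f ∈ {m_i−1, m_i, m_i+1} ∩ [−3, 3] = {1, 2, 3} → 3 states.
Total: 4.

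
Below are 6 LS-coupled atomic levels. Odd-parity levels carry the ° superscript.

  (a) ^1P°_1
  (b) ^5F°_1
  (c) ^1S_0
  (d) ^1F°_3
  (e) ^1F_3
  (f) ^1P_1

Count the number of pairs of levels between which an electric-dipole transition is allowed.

(a)–(b): forbidden (parity, ΔS, ΔL).
(a)–(c): allowed.
(a)–(d): forbidden (parity, ΔL, ΔJ).
(a)–(e): forbidden (ΔL, ΔJ).
(a)–(f): allowed.
(b)–(c): forbidden (ΔS, ΔL).
(b)–(d): forbidden (parity, ΔS, ΔJ).
(b)–(e): forbidden (ΔS, ΔJ).
(b)–(f): forbidden (ΔS, ΔL).
(c)–(d): forbidden (ΔL, ΔJ).
(c)–(e): forbidden (parity, ΔL, ΔJ).
(c)–(f): forbidden (parity).
(d)–(e): allowed.
(d)–(f): forbidden (ΔL, ΔJ).
(e)–(f): forbidden (parity, ΔL, ΔJ).
Allowed pairs: 3 of 15.

3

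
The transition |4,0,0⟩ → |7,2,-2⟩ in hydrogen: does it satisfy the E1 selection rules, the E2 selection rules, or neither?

Δl = 2 − 0 = +2; l_i + l_f = 2.
Δm_l = -2.
E1 (Δl = ±1, |Δm_l| ≤ 1): not satisfied.
E2 (Δl = 0,±2, l_i+l_f ≥ 2, |Δm_l| ≤ 2): satisfied.

E2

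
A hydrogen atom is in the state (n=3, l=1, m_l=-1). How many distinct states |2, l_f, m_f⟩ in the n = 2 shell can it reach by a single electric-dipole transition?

1

E1 requires Δl = ±1, so l_f ∈ {0, 2}; with 0 ≤ l_f ≤ n_f−1 = 1, the allowed l_f values are {0}.
For l_f = 0: m_f ∈ {m_i−1, m_i, m_i+1} ∩ [−0, 0] = {0} → 1 state.
Total: 1.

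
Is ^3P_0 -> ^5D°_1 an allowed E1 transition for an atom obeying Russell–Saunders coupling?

ΔL = 0, ±1 (not L=0↔0): L: 1 → 2, ΔL = +1 — ok.
Parity must change: even → odd — ok.
ΔJ = 0, ±1 (not J=0↔0): J: 0 → 1, ΔJ = +1 — ok.
ΔS = 0: S: 1 → 2 — fails.
Rule(s) violated: ΔS.

forbidden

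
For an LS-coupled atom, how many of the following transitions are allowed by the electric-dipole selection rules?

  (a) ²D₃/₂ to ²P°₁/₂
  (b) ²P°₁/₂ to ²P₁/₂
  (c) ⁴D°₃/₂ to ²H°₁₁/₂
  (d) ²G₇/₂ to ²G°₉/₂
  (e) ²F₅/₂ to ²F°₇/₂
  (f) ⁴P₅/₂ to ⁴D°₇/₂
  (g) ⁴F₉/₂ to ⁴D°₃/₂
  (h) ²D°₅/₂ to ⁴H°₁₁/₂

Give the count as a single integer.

5

(a) allowed
(b) allowed
(c) forbidden (parity, ΔS, ΔL, ΔJ fail)
(d) allowed
(e) allowed
(f) allowed
(g) forbidden (ΔJ fails)
(h) forbidden (parity, ΔS, ΔL, ΔJ fail)
Total allowed: 5 of 8.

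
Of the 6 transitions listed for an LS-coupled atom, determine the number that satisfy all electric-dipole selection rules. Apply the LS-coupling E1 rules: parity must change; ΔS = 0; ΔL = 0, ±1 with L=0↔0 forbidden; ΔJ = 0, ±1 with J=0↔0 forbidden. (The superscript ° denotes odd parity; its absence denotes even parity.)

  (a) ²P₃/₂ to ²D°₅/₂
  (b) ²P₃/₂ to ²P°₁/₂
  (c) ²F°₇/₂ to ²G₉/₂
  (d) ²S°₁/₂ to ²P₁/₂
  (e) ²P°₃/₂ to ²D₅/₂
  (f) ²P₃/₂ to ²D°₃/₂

(a) allowed
(b) allowed
(c) allowed
(d) allowed
(e) allowed
(f) allowed
Total allowed: 6 of 6.

6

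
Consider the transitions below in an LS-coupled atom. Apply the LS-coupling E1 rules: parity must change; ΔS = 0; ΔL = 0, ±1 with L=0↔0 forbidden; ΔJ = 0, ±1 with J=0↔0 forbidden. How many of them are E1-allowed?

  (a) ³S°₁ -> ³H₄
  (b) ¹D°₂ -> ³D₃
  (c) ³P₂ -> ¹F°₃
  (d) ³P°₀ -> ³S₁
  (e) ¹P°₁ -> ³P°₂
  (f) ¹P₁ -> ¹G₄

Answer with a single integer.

(a) forbidden (ΔL, ΔJ fail)
(b) forbidden (ΔS fails)
(c) forbidden (ΔS, ΔL fail)
(d) allowed
(e) forbidden (parity, ΔS fail)
(f) forbidden (parity, ΔL, ΔJ fail)
Total allowed: 1 of 6.

1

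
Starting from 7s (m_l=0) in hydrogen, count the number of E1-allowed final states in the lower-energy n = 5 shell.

E1 requires Δl = ±1, so l_f ∈ {-1, 1}; with 0 ≤ l_f ≤ n_f−1 = 4, the allowed l_f values are {1}.
For l_f = 1: m_f ∈ {m_i−1, m_i, m_i+1} ∩ [−1, 1] = {-1, 0, 1} → 3 states.
Total: 3.

3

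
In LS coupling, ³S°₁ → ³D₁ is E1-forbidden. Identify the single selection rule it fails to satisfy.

Initial level: S=1, L=0, J=1, parity odd. Final level: S=1, L=2, J=1, parity even.
Parity must change: odd → even — ok.
ΔS = 0: S: 1 → 1 — ok.
ΔL = 0, ±1 (not L=0↔0): L: 0 → 2, ΔL = +2 — fails.
ΔJ = 0, ±1 (not J=0↔0): J: 1 → 1, ΔJ = +0 — ok.

the ΔL = 0, ±1 rule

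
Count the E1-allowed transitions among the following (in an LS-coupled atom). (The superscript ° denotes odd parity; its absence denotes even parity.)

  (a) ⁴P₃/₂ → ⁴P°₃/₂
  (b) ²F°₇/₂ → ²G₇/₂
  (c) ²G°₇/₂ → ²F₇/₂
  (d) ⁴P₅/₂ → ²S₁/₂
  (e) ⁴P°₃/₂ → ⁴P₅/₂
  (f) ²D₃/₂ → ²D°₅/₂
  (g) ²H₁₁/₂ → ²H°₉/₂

6

(a) allowed
(b) allowed
(c) allowed
(d) forbidden (parity, ΔS, ΔJ fail)
(e) allowed
(f) allowed
(g) allowed
Total allowed: 6 of 7.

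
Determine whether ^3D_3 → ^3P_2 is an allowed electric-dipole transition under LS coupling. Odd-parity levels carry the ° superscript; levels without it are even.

Parity must change: even → even — ✗.
ΔS = 0: S: 1 → 1 — ✓.
ΔL = 0, ±1 (not L=0↔0): L: 2 → 1, ΔL = -1 — ✓.
ΔJ = 0, ±1 (not J=0↔0): J: 3 → 2, ΔJ = -1 — ✓.
Rule(s) violated: parity.

forbidden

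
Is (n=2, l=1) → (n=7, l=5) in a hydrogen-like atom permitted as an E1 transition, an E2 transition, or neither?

neither

Δl = 5 − 1 = +4; l_i + l_f = 6.
E1 (Δl = ±1): not satisfied.
E2 (Δl = 0,±2, l_i+l_f ≥ 2): not satisfied.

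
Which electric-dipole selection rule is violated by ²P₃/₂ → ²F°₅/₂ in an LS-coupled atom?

the ΔL = 0, ±1 rule

Parity must change: even → odd — passes.
ΔS = 0: S: 1/2 → 1/2 — passes.
ΔL = 0, ±1 (not L=0↔0): L: 1 → 3, ΔL = +2 — fails.
ΔJ = 0, ±1 (not J=0↔0): J: 3/2 → 5/2, ΔJ = +1 — passes.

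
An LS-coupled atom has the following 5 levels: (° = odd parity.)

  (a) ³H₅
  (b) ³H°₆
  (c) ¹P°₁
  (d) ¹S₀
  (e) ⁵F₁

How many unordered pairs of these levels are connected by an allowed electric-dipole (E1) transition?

(a)–(b): allowed.
(a)–(c): forbidden (ΔS, ΔL, ΔJ).
(a)–(d): forbidden (parity, ΔS, ΔL, ΔJ).
(a)–(e): forbidden (parity, ΔS, ΔL, ΔJ).
(b)–(c): forbidden (parity, ΔS, ΔL, ΔJ).
(b)–(d): forbidden (ΔS, ΔL, ΔJ).
(b)–(e): forbidden (ΔS, ΔL, ΔJ).
(c)–(d): allowed.
(c)–(e): forbidden (ΔS, ΔL).
(d)–(e): forbidden (parity, ΔS, ΔL).
Allowed pairs: 2 of 10.

2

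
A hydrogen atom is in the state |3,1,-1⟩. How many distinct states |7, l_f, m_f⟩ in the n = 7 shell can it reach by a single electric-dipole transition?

4

E1 requires Δl = ±1, so l_f ∈ {0, 2}; with 0 ≤ l_f ≤ n_f−1 = 6, the allowed l_f values are {0, 2}.
For l_f = 0: m_f ∈ {m_i−1, m_i, m_i+1} ∩ [−0, 0] = {0} → 1 state.
For l_f = 2: m_f ∈ {m_i−1, m_i, m_i+1} ∩ [−2, 2] = {-2, -1, 0} → 3 states.
Total: 4.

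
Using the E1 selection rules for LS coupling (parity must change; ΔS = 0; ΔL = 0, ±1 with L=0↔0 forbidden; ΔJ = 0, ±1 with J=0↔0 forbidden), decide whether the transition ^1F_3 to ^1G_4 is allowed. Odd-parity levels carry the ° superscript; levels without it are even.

forbidden

Reading off the term symbols: S 0→0, L 3→4, J 3→4, parity even→even.
ΔS = 0: S: 0 → 0 — passes.
ΔL = 0, ±1 (not L=0↔0): L: 3 → 4, ΔL = +1 — passes.
ΔJ = 0, ±1 (not J=0↔0): J: 3 → 4, ΔJ = +1 — passes.
Parity must change: even → even — fails.
Rule(s) violated: parity.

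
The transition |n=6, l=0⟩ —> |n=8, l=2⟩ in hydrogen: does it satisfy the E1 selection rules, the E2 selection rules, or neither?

E2

Δl = 2 − 0 = +2; l_i + l_f = 2.
E1 (Δl = ±1): not satisfied.
E2 (Δl = 0,±2, l_i+l_f ≥ 2): satisfied.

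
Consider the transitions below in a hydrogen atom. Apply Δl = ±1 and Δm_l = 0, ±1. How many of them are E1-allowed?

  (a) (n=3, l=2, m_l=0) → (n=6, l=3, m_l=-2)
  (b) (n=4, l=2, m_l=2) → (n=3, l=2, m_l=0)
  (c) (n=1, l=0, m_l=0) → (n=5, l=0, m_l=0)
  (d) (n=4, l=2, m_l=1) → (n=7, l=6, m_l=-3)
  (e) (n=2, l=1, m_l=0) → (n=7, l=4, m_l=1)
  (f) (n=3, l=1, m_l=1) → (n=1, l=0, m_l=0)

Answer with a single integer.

(a) forbidden — Δm_l = -2 (E1 requires Δm_l = 0, ±1)
(b) forbidden — Δl = +0 (E1 requires Δl = ±1); Δm_l = -2 (E1 requires Δm_l = 0, ±1)
(c) forbidden — Δl = +0 (E1 requires Δl = ±1)
(d) forbidden — Δl = +4 (E1 requires Δl = ±1); Δm_l = -4 (E1 requires Δm_l = 0, ±1)
(e) forbidden — Δl = +3 (E1 requires Δl = ±1)
(f) allowed
Total allowed: 1 of 6.

1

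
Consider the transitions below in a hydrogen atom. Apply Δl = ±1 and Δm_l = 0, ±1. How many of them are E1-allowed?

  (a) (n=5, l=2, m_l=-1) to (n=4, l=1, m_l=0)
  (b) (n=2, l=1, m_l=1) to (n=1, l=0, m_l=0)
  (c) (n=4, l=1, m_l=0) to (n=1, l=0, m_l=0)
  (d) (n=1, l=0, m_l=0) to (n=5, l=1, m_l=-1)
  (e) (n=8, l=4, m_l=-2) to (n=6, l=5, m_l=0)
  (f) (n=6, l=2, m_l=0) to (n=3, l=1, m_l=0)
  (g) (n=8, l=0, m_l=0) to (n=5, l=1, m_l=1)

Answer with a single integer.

6

(a) allowed
(b) allowed
(c) allowed
(d) allowed
(e) forbidden — Δm_l = +2 (E1 requires Δm_l = 0, ±1)
(f) allowed
(g) allowed
Total allowed: 6 of 7.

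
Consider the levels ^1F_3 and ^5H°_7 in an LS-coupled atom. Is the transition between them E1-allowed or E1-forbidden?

forbidden

Parity must change: even → odd — ok.
ΔS = 0: S: 0 → 2 — fails.
ΔL = 0, ±1 (not L=0↔0): L: 3 → 5, ΔL = +2 — fails.
ΔJ = 0, ±1 (not J=0↔0): J: 3 → 7, ΔJ = +4 — fails.
Rule(s) violated: ΔS, ΔL, ΔJ.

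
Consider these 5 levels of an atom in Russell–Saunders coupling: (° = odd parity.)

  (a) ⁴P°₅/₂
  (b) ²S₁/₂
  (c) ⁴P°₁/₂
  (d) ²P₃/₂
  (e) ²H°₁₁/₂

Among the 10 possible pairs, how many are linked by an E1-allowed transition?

(a)–(b): forbidden (ΔS, ΔJ).
(a)–(c): forbidden (parity, ΔJ).
(a)–(d): forbidden (ΔS).
(a)–(e): forbidden (parity, ΔS, ΔL, ΔJ).
(b)–(c): forbidden (ΔS).
(b)–(d): forbidden (parity).
(b)–(e): forbidden (ΔL, ΔJ).
(c)–(d): forbidden (ΔS).
(c)–(e): forbidden (parity, ΔS, ΔL, ΔJ).
(d)–(e): forbidden (ΔL, ΔJ).
Allowed pairs: 0 of 10.

0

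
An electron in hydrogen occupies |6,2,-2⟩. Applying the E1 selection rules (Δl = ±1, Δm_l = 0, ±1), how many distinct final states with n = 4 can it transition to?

4

E1 requires Δl = ±1, so l_f ∈ {1, 3}; with 0 ≤ l_f ≤ n_f−1 = 3, the allowed l_f values are {1, 3}.
For l_f = 1: m_f ∈ {m_i−1, m_i, m_i+1} ∩ [−1, 1] = {-1} → 1 state.
For l_f = 3: m_f ∈ {m_i−1, m_i, m_i+1} ∩ [−3, 3] = {-3, -2, -1} → 3 states.
Total: 4.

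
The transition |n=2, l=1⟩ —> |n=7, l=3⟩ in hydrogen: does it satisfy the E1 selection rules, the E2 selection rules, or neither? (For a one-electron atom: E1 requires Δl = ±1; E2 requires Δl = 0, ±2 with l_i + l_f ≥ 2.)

Δl = 3 − 1 = +2; l_i + l_f = 4.
E1 (Δl = ±1): not satisfied.
E2 (Δl = 0,±2, l_i+l_f ≥ 2): satisfied.

E2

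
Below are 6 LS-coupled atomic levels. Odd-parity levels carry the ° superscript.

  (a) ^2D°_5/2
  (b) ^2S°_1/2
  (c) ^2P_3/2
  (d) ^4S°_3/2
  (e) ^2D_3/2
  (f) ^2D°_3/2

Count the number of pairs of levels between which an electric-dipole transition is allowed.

5

(a)–(b): forbidden (parity, ΔL, ΔJ).
(a)–(c): allowed.
(a)–(d): forbidden (parity, ΔS, ΔL).
(a)–(e): allowed.
(a)–(f): forbidden (parity).
(b)–(c): allowed.
(b)–(d): forbidden (parity, ΔS, ΔL).
(b)–(e): forbidden (ΔL).
(b)–(f): forbidden (parity, ΔL).
(c)–(d): forbidden (ΔS).
(c)–(e): forbidden (parity).
(c)–(f): allowed.
(d)–(e): forbidden (ΔS, ΔL).
(d)–(f): forbidden (parity, ΔS, ΔL).
(e)–(f): allowed.
Allowed pairs: 5 of 15.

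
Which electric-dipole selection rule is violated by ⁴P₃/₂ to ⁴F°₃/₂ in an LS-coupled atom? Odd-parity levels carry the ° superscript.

the ΔL = 0, ±1 rule

Reading off the term symbols: S 3/2→3/2, L 1→3, J 3/2→3/2, parity even→odd.
Parity must change: even → odd — satisfied.
ΔS = 0: S: 3/2 → 3/2 — satisfied.
ΔL = 0, ±1 (not L=0↔0): L: 1 → 3, ΔL = +2 — violated.
ΔJ = 0, ±1 (not J=0↔0): J: 3/2 → 3/2, ΔJ = +0 — satisfied.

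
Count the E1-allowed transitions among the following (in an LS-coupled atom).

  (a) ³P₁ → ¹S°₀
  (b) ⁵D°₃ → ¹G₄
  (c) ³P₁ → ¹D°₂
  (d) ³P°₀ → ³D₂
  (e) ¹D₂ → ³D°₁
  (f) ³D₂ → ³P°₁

1

(a) forbidden (ΔS fails)
(b) forbidden (ΔS, ΔL fail)
(c) forbidden (ΔS fails)
(d) forbidden (ΔJ fails)
(e) forbidden (ΔS fails)
(f) allowed
Total allowed: 1 of 6.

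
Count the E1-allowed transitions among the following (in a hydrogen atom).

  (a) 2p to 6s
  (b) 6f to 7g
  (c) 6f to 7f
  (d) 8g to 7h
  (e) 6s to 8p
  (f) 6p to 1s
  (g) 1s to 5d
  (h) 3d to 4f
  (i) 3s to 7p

7

(a) allowed
(b) allowed
(c) forbidden — Δl = +0 (E1 requires Δl = ±1)
(d) allowed
(e) allowed
(f) allowed
(g) forbidden — Δl = +2 (E1 requires Δl = ±1)
(h) allowed
(i) allowed
Total allowed: 7 of 9.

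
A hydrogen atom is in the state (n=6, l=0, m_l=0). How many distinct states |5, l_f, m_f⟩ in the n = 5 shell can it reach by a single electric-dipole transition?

E1 requires Δl = ±1, so l_f ∈ {-1, 1}; with 0 ≤ l_f ≤ n_f−1 = 4, the allowed l_f values are {1}.
For l_f = 1: m_f ∈ {m_i−1, m_i, m_i+1} ∩ [−1, 1] = {-1, 0, 1} → 3 states.
Total: 3.

3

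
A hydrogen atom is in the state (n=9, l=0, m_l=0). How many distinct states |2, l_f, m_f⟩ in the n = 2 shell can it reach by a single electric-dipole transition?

3

E1 requires Δl = ±1, so l_f ∈ {-1, 1}; with 0 ≤ l_f ≤ n_f−1 = 1, the allowed l_f values are {1}.
For l_f = 1: m_f ∈ {m_i−1, m_i, m_i+1} ∩ [−1, 1] = {-1, 0, 1} → 3 states.
Total: 3.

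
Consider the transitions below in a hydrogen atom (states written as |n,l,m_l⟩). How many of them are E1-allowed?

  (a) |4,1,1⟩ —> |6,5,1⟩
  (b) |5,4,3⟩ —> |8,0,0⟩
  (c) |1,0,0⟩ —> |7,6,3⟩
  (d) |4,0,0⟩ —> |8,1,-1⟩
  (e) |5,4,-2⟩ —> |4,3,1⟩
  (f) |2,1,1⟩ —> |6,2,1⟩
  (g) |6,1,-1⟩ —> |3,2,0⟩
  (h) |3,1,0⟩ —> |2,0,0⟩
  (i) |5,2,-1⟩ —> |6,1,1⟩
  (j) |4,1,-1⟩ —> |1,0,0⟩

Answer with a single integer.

(a) forbidden — Δl = +4 (E1 requires Δl = ±1)
(b) forbidden — Δl = -4 (E1 requires Δl = ±1); Δm_l = -3 (E1 requires Δm_l = 0, ±1)
(c) forbidden — Δl = +6 (E1 requires Δl = ±1); Δm_l = +3 (E1 requires Δm_l = 0, ±1)
(d) allowed
(e) forbidden — Δm_l = +3 (E1 requires Δm_l = 0, ±1)
(f) allowed
(g) allowed
(h) allowed
(i) forbidden — Δm_l = +2 (E1 requires Δm_l = 0, ±1)
(j) allowed
Total allowed: 5 of 10.

5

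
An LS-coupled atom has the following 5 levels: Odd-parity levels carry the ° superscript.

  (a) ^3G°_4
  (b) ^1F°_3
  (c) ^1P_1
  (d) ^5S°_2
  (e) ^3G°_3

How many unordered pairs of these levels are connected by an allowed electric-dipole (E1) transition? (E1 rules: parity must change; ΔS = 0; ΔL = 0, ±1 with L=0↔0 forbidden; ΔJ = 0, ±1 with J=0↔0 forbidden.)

(a)–(b): forbidden (parity, ΔS).
(a)–(c): forbidden (ΔS, ΔL, ΔJ).
(a)–(d): forbidden (parity, ΔS, ΔL, ΔJ).
(a)–(e): forbidden (parity).
(b)–(c): forbidden (ΔL, ΔJ).
(b)–(d): forbidden (parity, ΔS, ΔL).
(b)–(e): forbidden (parity, ΔS).
(c)–(d): forbidden (ΔS).
(c)–(e): forbidden (ΔS, ΔL, ΔJ).
(d)–(e): forbidden (parity, ΔS, ΔL).
Allowed pairs: 0 of 10.

0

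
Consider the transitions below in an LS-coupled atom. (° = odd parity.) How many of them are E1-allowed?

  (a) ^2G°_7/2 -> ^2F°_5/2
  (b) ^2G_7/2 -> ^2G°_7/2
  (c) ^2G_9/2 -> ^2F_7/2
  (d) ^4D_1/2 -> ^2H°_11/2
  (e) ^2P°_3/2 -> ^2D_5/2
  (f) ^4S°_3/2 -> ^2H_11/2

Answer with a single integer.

2

(a) forbidden (parity fails)
(b) allowed
(c) forbidden (parity fails)
(d) forbidden (ΔS, ΔL, ΔJ fail)
(e) allowed
(f) forbidden (ΔS, ΔL, ΔJ fail)
Total allowed: 2 of 6.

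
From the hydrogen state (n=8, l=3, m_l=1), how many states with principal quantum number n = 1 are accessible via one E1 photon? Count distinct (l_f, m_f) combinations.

0

E1 requires l_f ∈ {2, 4}, but neither lies in [0, 0], so no final state is reachable.
Total: 0.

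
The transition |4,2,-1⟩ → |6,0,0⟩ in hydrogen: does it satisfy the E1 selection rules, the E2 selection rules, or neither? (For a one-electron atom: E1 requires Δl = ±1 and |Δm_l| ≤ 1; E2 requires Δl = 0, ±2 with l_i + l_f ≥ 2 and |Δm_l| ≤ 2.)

E2

Δl = 0 − 2 = -2; l_i + l_f = 2.
Δm_l = +1.
E1 (Δl = ±1, |Δm_l| ≤ 1): not satisfied.
E2 (Δl = 0,±2, l_i+l_f ≥ 2, |Δm_l| ≤ 2): satisfied.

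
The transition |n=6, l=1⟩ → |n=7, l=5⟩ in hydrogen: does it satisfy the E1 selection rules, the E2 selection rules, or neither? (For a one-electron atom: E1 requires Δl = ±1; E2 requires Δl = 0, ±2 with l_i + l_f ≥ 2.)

neither

Δl = 5 − 1 = +4; l_i + l_f = 6.
E1 (Δl = ±1): not satisfied.
E2 (Δl = 0,±2, l_i+l_f ≥ 2): not satisfied.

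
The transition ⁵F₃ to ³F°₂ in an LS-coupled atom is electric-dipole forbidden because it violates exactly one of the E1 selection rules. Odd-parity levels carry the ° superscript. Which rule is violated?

Reading off the term symbols: S 2→1, L 3→3, J 3→2, parity even→odd.
Parity must change: even → odd — satisfied.
ΔL = 0, ±1 (not L=0↔0): L: 3 → 3, ΔL = +0 — satisfied.
ΔS = 0: S: 2 → 1 — violated.
ΔJ = 0, ±1 (not J=0↔0): J: 3 → 2, ΔJ = -1 — satisfied.

the ΔS = 0 rule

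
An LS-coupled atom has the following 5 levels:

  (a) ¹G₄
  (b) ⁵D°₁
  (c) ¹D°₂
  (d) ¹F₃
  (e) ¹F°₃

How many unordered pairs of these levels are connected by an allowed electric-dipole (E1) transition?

(a)–(b): forbidden (ΔS, ΔL, ΔJ).
(a)–(c): forbidden (ΔL, ΔJ).
(a)–(d): forbidden (parity).
(a)–(e): allowed.
(b)–(c): forbidden (parity, ΔS).
(b)–(d): forbidden (ΔS, ΔJ).
(b)–(e): forbidden (parity, ΔS, ΔJ).
(c)–(d): allowed.
(c)–(e): forbidden (parity).
(d)–(e): allowed.
Allowed pairs: 3 of 10.

3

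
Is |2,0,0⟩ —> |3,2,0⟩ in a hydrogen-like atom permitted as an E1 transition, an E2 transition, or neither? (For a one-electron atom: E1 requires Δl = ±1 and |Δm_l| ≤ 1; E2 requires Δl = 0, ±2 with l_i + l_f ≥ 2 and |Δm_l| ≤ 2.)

Δl = 2 − 0 = +2; l_i + l_f = 2.
Δm_l = +0.
E1 (Δl = ±1, |Δm_l| ≤ 1): not satisfied.
E2 (Δl = 0,±2, l_i+l_f ≥ 2, |Δm_l| ≤ 2): satisfied.

E2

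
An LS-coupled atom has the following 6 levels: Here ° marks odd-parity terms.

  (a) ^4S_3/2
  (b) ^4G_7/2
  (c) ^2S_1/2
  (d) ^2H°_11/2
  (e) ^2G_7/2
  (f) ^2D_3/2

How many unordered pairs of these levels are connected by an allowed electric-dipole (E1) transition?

0

(a)–(b): forbidden (parity, ΔL, ΔJ).
(a)–(c): forbidden (parity, ΔS, ΔL).
(a)–(d): forbidden (ΔS, ΔL, ΔJ).
(a)–(e): forbidden (parity, ΔS, ΔL, ΔJ).
(a)–(f): forbidden (parity, ΔS, ΔL).
(b)–(c): forbidden (parity, ΔS, ΔL, ΔJ).
(b)–(d): forbidden (ΔS, ΔJ).
(b)–(e): forbidden (parity, ΔS).
(b)–(f): forbidden (parity, ΔS, ΔL, ΔJ).
(c)–(d): forbidden (ΔL, ΔJ).
(c)–(e): forbidden (parity, ΔL, ΔJ).
(c)–(f): forbidden (parity, ΔL).
(d)–(e): forbidden (ΔJ).
(d)–(f): forbidden (ΔL, ΔJ).
(e)–(f): forbidden (parity, ΔL, ΔJ).
Allowed pairs: 0 of 15.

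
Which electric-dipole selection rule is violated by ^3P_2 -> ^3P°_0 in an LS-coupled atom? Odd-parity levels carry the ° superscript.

the ΔJ = 0, ±1 rule

Parity must change: even → odd — passes.
ΔS = 0: S: 1 → 1 — passes.
ΔL = 0, ±1 (not L=0↔0): L: 1 → 1, ΔL = +0 — passes.
ΔJ = 0, ±1 (not J=0↔0): J: 2 → 0, ΔJ = -2 — fails.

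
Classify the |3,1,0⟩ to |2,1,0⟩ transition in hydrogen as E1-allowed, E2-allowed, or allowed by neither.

Δl = 1 − 1 = +0; l_i + l_f = 2.
Δm_l = +0.
E1 (Δl = ±1, |Δm_l| ≤ 1): not satisfied.
E2 (Δl = 0,±2, l_i+l_f ≥ 2, |Δm_l| ≤ 2): satisfied.

E2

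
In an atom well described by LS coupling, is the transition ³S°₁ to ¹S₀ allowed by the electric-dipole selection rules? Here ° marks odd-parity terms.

forbidden

Reading off the term symbols: S 1→0, L 0→0, J 1→0, parity odd→even.
Parity must change: odd → even — passes.
ΔS = 0: S: 1 → 0 — fails.
ΔL = 0, ±1 (not L=0↔0): L: 0 → 0, ΔL = +0 — fails.
ΔJ = 0, ±1 (not J=0↔0): J: 1 → 0, ΔJ = -1 — passes.
Rule(s) violated: ΔS, ΔL.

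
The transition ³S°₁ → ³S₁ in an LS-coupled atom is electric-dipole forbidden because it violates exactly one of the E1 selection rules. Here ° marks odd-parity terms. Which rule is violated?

the L=0 ↔ L=0 exclusion

Initial level: S=1, L=0, J=1, parity odd. Final level: S=1, L=0, J=1, parity even.
Parity must change: odd → even — ok.
ΔS = 0: S: 1 → 1 — ok.
ΔL = 0, ±1 (not L=0↔0): L: 0 → 0, ΔL = +0 — fails.
ΔJ = 0, ±1 (not J=0↔0): J: 1 → 1, ΔJ = +0 — ok.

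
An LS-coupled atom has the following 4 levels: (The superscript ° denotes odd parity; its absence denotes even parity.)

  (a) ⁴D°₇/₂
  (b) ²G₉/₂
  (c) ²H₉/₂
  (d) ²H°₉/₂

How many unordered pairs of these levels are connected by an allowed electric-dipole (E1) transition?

2

(a)–(b): forbidden (ΔS, ΔL).
(a)–(c): forbidden (ΔS, ΔL).
(a)–(d): forbidden (parity, ΔS, ΔL).
(b)–(c): forbidden (parity).
(b)–(d): allowed.
(c)–(d): allowed.
Allowed pairs: 2 of 6.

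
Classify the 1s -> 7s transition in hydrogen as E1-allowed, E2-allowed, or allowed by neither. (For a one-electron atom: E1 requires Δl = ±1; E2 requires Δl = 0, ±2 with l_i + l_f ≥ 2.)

neither

Δl = 0 − 0 = +0; l_i + l_f = 0.
E1 (Δl = ±1): not satisfied.
E2 (Δl = 0,±2, l_i+l_f ≥ 2): not satisfied.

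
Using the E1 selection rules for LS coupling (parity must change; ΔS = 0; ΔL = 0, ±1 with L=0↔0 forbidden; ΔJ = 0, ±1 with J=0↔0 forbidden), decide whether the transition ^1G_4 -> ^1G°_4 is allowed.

Parity must change: even → odd — ✓.
ΔL = 0, ±1 (not L=0↔0): L: 4 → 4, ΔL = +0 — ✓.
ΔS = 0: S: 0 → 0 — ✓.
ΔJ = 0, ±1 (not J=0↔0): J: 4 → 4, ΔJ = +0 — ✓.
All four E1 rules are satisfied.

allowed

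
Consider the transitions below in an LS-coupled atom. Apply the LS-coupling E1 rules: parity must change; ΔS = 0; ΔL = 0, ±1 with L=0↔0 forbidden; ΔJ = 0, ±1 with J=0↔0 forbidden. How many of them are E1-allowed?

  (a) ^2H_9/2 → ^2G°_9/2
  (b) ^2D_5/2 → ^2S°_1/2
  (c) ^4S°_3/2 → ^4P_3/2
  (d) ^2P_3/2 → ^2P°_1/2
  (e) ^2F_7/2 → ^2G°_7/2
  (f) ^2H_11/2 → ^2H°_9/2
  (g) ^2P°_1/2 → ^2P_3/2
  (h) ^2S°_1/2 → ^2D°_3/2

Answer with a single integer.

(a) allowed
(b) forbidden (ΔL, ΔJ fail)
(c) allowed
(d) allowed
(e) allowed
(f) allowed
(g) allowed
(h) forbidden (parity, ΔL fail)
Total allowed: 6 of 8.

6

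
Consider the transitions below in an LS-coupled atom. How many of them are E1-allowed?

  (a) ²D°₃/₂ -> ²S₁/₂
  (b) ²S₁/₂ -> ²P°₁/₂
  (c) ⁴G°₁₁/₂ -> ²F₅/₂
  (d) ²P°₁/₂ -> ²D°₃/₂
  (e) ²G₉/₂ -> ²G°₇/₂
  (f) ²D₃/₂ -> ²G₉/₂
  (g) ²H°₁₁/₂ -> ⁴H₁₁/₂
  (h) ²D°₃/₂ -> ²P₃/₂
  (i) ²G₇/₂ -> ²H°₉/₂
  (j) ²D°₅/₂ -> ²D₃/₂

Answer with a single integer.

5

(a) forbidden (ΔL fails)
(b) allowed
(c) forbidden (ΔS, ΔJ fail)
(d) forbidden (parity fails)
(e) allowed
(f) forbidden (parity, ΔL, ΔJ fail)
(g) forbidden (ΔS fails)
(h) allowed
(i) allowed
(j) allowed
Total allowed: 5 of 10.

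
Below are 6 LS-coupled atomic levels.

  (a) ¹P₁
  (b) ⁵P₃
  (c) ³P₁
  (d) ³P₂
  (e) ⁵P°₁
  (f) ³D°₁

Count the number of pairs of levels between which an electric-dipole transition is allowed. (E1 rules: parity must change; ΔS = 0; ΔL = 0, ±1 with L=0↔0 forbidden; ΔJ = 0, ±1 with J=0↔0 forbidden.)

2

(a)–(b): forbidden (parity, ΔS, ΔJ).
(a)–(c): forbidden (parity, ΔS).
(a)–(d): forbidden (parity, ΔS).
(a)–(e): forbidden (ΔS).
(a)–(f): forbidden (ΔS).
(b)–(c): forbidden (parity, ΔS, ΔJ).
(b)–(d): forbidden (parity, ΔS).
(b)–(e): forbidden (ΔJ).
(b)–(f): forbidden (ΔS, ΔJ).
(c)–(d): forbidden (parity).
(c)–(e): forbidden (ΔS).
(c)–(f): allowed.
(d)–(e): forbidden (ΔS).
(d)–(f): allowed.
(e)–(f): forbidden (parity, ΔS).
Allowed pairs: 2 of 15.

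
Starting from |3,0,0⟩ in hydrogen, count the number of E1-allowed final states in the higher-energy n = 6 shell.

E1 requires Δl = ±1, so l_f ∈ {-1, 1}; with 0 ≤ l_f ≤ n_f−1 = 5, the allowed l_f values are {1}.
For l_f = 1: m_f ∈ {m_i−1, m_i, m_i+1} ∩ [−1, 1] = {-1, 0, 1} → 3 states.
Total: 3.

3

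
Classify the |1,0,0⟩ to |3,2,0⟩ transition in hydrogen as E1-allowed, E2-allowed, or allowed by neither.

E2

Δl = 2 − 0 = +2; l_i + l_f = 2.
Δm_l = +0.
E1 (Δl = ±1, |Δm_l| ≤ 1): not satisfied.
E2 (Δl = 0,±2, l_i+l_f ≥ 2, |Δm_l| ≤ 2): satisfied.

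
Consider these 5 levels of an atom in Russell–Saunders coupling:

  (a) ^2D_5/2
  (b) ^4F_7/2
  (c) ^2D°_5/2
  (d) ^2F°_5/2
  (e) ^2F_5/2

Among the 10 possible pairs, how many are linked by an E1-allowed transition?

4

(a)–(b): forbidden (parity, ΔS).
(a)–(c): allowed.
(a)–(d): allowed.
(a)–(e): forbidden (parity).
(b)–(c): forbidden (ΔS).
(b)–(d): forbidden (ΔS).
(b)–(e): forbidden (parity, ΔS).
(c)–(d): forbidden (parity).
(c)–(e): allowed.
(d)–(e): allowed.
Allowed pairs: 4 of 10.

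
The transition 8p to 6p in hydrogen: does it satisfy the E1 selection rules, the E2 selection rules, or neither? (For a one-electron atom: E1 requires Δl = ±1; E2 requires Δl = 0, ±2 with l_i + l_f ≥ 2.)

Δl = 1 − 1 = +0; l_i + l_f = 2.
E1 (Δl = ±1): not satisfied.
E2 (Δl = 0,±2, l_i+l_f ≥ 2): satisfied.

E2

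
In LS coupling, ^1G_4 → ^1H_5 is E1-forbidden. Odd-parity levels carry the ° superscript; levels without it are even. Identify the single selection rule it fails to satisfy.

parity

ΔL = 0, ±1 (not L=0↔0): L: 4 → 5, ΔL = +1 — passes.
Parity must change: even → even — fails.
ΔJ = 0, ±1 (not J=0↔0): J: 4 → 5, ΔJ = +1 — passes.
ΔS = 0: S: 0 → 0 — passes.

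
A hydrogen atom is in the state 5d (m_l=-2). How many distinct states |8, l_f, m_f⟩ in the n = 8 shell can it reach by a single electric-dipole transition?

E1 requires Δl = ±1, so l_f ∈ {1, 3}; with 0 ≤ l_f ≤ n_f−1 = 7, the allowed l_f values are {1, 3}.
For l_f = 1: m_f ∈ {m_i−1, m_i, m_i+1} ∩ [−1, 1] = {-1} → 1 state.
For l_f = 3: m_f ∈ {m_i−1, m_i, m_i+1} ∩ [−3, 3] = {-3, -2, -1} → 3 states.
Total: 4.

4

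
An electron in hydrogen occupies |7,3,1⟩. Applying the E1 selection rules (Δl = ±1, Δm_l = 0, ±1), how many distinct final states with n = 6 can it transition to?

E1 requires Δl = ±1, so l_f ∈ {2, 4}; with 0 ≤ l_f ≤ n_f−1 = 5, the allowed l_f values are {2, 4}.
For l_f = 2: m_f ∈ {m_i−1, m_i, m_i+1} ∩ [−2, 2] = {0, 1, 2} → 3 states.
For l_f = 4: m_f ∈ {m_i−1, m_i, m_i+1} ∩ [−4, 4] = {0, 1, 2} → 3 states.
Total: 6.

6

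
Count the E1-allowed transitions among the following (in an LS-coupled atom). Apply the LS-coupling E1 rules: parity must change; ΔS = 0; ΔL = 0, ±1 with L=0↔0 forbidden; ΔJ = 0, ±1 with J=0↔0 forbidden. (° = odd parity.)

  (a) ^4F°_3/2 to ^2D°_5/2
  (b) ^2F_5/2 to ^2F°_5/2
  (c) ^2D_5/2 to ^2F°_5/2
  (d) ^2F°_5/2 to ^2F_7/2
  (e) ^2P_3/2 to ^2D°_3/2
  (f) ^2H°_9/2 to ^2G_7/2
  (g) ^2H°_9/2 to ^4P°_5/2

(a) forbidden (parity, ΔS fail)
(b) allowed
(c) allowed
(d) allowed
(e) allowed
(f) allowed
(g) forbidden (parity, ΔS, ΔL, ΔJ fail)
Total allowed: 5 of 7.

5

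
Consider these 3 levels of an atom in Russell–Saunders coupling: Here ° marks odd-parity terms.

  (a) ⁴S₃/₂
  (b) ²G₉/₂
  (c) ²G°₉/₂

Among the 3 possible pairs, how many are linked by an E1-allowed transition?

(a)–(b): forbidden (parity, ΔS, ΔL, ΔJ).
(a)–(c): forbidden (ΔS, ΔL, ΔJ).
(b)–(c): allowed.
Allowed pairs: 1 of 3.

1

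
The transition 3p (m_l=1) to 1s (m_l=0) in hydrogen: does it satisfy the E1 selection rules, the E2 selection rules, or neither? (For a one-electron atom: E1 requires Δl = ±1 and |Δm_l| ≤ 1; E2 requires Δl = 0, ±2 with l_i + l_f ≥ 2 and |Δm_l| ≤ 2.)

Δl = 0 − 1 = -1; l_i + l_f = 1.
Δm_l = -1.
E1 (Δl = ±1, |Δm_l| ≤ 1): satisfied.
E2 (Δl = 0,±2, l_i+l_f ≥ 2, |Δm_l| ≤ 2): not satisfied.

E1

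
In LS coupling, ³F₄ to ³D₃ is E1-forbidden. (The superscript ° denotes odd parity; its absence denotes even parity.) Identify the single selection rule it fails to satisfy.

Parity must change: even → even — fails.
ΔS = 0: S: 1 → 1 — ok.
ΔL = 0, ±1 (not L=0↔0): L: 3 → 2, ΔL = -1 — ok.
ΔJ = 0, ±1 (not J=0↔0): J: 4 → 3, ΔJ = -1 — ok.

parity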